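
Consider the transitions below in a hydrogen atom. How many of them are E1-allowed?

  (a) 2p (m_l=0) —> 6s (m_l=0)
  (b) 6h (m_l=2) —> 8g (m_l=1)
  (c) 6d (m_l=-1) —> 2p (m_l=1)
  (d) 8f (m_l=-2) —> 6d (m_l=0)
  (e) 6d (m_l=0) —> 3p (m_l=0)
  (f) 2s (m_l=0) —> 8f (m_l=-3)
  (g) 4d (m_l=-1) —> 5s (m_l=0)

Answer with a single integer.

(a) allowed
(b) allowed
(c) forbidden — Δm_l = +2 (E1 requires Δm_l = 0, ±1)
(d) forbidden — Δm_l = +2 (E1 requires Δm_l = 0, ±1)
(e) allowed
(f) forbidden — Δl = +3 (E1 requires Δl = ±1); Δm_l = -3 (E1 requires Δm_l = 0, ±1)
(g) forbidden — Δl = -2 (E1 requires Δl = ±1)
Total allowed: 3 of 7.

3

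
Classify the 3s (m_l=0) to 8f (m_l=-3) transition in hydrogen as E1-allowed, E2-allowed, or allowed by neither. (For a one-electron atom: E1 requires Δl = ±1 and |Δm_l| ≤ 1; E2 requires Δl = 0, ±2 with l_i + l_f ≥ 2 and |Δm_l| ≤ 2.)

Δl = 3 − 0 = +3; l_i + l_f = 3.
Δm_l = -3.
E1 (Δl = ±1, |Δm_l| ≤ 1): not satisfied.
E2 (Δl = 0,±2, l_i+l_f ≥ 2, |Δm_l| ≤ 2): not satisfied.

neither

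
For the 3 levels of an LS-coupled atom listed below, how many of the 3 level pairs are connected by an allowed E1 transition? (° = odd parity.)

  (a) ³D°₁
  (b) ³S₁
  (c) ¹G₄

(a)–(b): forbidden (ΔL).
(a)–(c): forbidden (ΔS, ΔL, ΔJ).
(b)–(c): forbidden (parity, ΔS, ΔL, ΔJ).
Allowed pairs: 0 of 3.

0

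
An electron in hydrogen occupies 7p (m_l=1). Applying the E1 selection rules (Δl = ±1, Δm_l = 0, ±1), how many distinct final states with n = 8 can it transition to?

4

E1 requires Δl = ±1, so l_f ∈ {0, 2}; with 0 ≤ l_f ≤ n_f−1 = 7, the allowed l_f values are {0, 2}.
For l_f = 0: m_f ∈ {m_i−1, m_i, m_i+1} ∩ [−0, 0] = {0} → 1 state.
For l_f = 2: m_f ∈ {m_i−1, m_i, m_i+1} ∩ [−2, 2] = {0, 1, 2} → 3 states.
Total: 4.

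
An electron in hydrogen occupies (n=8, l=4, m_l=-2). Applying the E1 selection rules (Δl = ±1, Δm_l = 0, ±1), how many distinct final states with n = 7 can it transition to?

E1 requires Δl = ±1, so l_f ∈ {3, 5}; with 0 ≤ l_f ≤ n_f−1 = 6, the allowed l_f values are {3, 5}.
For l_f = 3: m_f ∈ {m_i−1, m_i, m_i+1} ∩ [−3, 3] = {-3, -2, -1} → 3 states.
For l_f = 5: m_f ∈ {m_i−1, m_i, m_i+1} ∩ [−5, 5] = {-3, -2, -1} → 3 states.
Total: 6.

6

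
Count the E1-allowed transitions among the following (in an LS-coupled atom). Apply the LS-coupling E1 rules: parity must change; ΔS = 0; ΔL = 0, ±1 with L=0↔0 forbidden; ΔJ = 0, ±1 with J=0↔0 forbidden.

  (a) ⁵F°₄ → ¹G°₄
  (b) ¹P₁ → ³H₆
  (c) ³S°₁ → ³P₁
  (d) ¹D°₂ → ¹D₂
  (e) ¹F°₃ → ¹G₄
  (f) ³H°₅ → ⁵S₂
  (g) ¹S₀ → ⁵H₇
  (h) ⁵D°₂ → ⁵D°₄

(a) forbidden (parity, ΔS fail)
(b) forbidden (parity, ΔS, ΔL, ΔJ fail)
(c) allowed
(d) allowed
(e) allowed
(f) forbidden (ΔS, ΔL, ΔJ fail)
(g) forbidden (parity, ΔS, ΔL, ΔJ fail)
(h) forbidden (parity, ΔJ fail)
Total allowed: 3 of 8.

3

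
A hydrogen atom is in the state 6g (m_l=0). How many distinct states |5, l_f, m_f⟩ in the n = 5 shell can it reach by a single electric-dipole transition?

3

E1 requires Δl = ±1, so l_f ∈ {3, 5}; with 0 ≤ l_f ≤ n_f−1 = 4, the allowed l_f values are {3}.
For l_f = 3: m_f ∈ {m_i−1, m_i, m_i+1} ∩ [−3, 3] = {-1, 0, 1} → 3 states.
Total: 3.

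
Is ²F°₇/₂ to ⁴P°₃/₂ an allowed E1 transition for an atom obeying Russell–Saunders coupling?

Reading off the term symbols: S 1/2→3/2, L 3→1, J 7/2→3/2, parity odd→odd.
Parity must change: odd → odd — ✗.
ΔS = 0: S: 1/2 → 3/2 — ✗.
ΔL = 0, ±1 (not L=0↔0): L: 3 → 1, ΔL = -2 — ✗.
ΔJ = 0, ±1 (not J=0↔0): J: 7/2 → 3/2, ΔJ = -2 — ✗.
Rule(s) violated: parity, ΔS, ΔL, ΔJ.

forbidden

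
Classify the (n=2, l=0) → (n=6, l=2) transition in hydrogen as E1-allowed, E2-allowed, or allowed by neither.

E2

Δl = 2 − 0 = +2; l_i + l_f = 2.
E1 (Δl = ±1): not satisfied.
E2 (Δl = 0,±2, l_i+l_f ≥ 2): satisfied.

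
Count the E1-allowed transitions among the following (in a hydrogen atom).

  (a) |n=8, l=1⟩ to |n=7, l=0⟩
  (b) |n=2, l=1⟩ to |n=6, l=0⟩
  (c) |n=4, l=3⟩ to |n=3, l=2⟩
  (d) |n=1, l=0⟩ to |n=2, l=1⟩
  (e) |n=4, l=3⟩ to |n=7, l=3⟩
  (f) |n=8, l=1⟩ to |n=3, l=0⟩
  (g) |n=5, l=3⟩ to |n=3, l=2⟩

6

(a) allowed
(b) allowed
(c) allowed
(d) allowed
(e) forbidden — Δl = +0 (E1 requires Δl = ±1)
(f) allowed
(g) allowed
Total allowed: 6 of 7.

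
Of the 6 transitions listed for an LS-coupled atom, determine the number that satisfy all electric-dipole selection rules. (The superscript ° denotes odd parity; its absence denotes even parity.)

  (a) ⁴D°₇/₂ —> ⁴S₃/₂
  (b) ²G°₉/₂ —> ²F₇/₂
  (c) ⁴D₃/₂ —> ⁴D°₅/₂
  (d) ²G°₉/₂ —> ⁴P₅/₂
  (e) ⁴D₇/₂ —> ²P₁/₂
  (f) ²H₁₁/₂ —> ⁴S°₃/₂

(a) forbidden (ΔL, ΔJ fail)
(b) allowed
(c) allowed
(d) forbidden (ΔS, ΔL, ΔJ fail)
(e) forbidden (parity, ΔS, ΔJ fail)
(f) forbidden (ΔS, ΔL, ΔJ fail)
Total allowed: 2 of 6.

2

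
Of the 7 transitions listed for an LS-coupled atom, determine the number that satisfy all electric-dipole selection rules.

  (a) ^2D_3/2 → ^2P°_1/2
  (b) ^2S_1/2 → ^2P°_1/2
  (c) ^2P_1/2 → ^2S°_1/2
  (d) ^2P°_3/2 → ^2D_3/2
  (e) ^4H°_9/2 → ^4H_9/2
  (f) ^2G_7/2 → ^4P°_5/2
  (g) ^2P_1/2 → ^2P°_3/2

(a) allowed
(b) allowed
(c) allowed
(d) allowed
(e) allowed
(f) forbidden (ΔS, ΔL fail)
(g) allowed
Total allowed: 6 of 7.

6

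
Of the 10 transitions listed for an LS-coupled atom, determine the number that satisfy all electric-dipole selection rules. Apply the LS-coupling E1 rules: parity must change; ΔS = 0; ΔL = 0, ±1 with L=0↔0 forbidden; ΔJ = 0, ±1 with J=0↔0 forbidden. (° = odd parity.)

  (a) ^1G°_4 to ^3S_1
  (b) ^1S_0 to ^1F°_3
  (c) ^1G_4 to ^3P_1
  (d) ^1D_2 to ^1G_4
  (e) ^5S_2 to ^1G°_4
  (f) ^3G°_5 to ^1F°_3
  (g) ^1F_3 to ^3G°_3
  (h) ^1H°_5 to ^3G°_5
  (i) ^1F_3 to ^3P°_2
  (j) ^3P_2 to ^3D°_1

1

(a) forbidden (ΔS, ΔL, ΔJ fail)
(b) forbidden (ΔL, ΔJ fail)
(c) forbidden (parity, ΔS, ΔL, ΔJ fail)
(d) forbidden (parity, ΔL, ΔJ fail)
(e) forbidden (ΔS, ΔL, ΔJ fail)
(f) forbidden (parity, ΔS, ΔJ fail)
(g) forbidden (ΔS fails)
(h) forbidden (parity, ΔS fail)
(i) forbidden (ΔS, ΔL fail)
(j) allowed
Total allowed: 1 of 10.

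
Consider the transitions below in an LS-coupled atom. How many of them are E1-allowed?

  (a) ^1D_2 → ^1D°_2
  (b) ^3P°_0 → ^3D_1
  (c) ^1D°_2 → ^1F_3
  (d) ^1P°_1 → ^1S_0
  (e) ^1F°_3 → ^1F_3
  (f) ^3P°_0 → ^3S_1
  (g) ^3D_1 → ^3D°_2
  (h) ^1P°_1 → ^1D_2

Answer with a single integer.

8

(a) allowed
(b) allowed
(c) allowed
(d) allowed
(e) allowed
(f) allowed
(g) allowed
(h) allowed
Total allowed: 8 of 8.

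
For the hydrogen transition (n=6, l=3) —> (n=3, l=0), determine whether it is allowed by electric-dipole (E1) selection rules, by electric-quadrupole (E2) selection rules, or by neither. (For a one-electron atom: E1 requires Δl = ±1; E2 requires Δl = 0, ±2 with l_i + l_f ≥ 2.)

neither

Δl = 0 − 3 = -3; l_i + l_f = 3.
E1 (Δl = ±1): not satisfied.
E2 (Δl = 0,±2, l_i+l_f ≥ 2): not satisfied.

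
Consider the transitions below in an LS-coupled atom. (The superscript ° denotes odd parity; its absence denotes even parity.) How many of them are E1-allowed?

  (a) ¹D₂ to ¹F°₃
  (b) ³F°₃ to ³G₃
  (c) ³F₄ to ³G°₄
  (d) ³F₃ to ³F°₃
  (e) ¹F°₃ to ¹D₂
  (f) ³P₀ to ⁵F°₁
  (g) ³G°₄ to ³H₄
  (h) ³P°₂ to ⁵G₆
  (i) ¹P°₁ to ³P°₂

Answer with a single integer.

(a) allowed
(b) allowed
(c) allowed
(d) allowed
(e) allowed
(f) forbidden (ΔS, ΔL fail)
(g) allowed
(h) forbidden (ΔS, ΔL, ΔJ fail)
(i) forbidden (parity, ΔS fail)
Total allowed: 6 of 9.

6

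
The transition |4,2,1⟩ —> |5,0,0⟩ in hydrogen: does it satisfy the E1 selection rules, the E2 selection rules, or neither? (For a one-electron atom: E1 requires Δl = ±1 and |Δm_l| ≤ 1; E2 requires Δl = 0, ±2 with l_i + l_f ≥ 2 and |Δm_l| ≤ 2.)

Δl = 0 − 2 = -2; l_i + l_f = 2.
Δm_l = -1.
E1 (Δl = ±1, |Δm_l| ≤ 1): not satisfied.
E2 (Δl = 0,±2, l_i+l_f ≥ 2, |Δm_l| ≤ 2): satisfied.

E2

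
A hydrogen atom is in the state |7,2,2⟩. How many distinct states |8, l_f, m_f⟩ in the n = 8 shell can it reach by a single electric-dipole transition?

4

E1 requires Δl = ±1, so l_f ∈ {1, 3}; with 0 ≤ l_f ≤ n_f−1 = 7, the allowed l_f values are {1, 3}.
For l_f = 1: m_f ∈ {m_i−1, m_i, m_i+1} ∩ [−1, 1] = {1} → 1 state.
For l_f = 3: m_f ∈ {m_i−1, m_i, m_i+1} ∩ [−3, 3] = {1, 2, 3} → 3 states.
Total: 4.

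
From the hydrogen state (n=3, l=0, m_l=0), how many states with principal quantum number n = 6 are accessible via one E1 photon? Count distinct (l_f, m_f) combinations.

E1 requires Δl = ±1, so l_f ∈ {-1, 1}; with 0 ≤ l_f ≤ n_f−1 = 5, the allowed l_f values are {1}.
For l_f = 1: m_f ∈ {m_i−1, m_i, m_i+1} ∩ [−1, 1] = {-1, 0, 1} → 3 states.
Total: 3.

3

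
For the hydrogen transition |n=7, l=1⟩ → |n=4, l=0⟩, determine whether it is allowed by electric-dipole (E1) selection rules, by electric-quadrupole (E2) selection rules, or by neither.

E1

Δl = 0 − 1 = -1; l_i + l_f = 1.
E1 (Δl = ±1): satisfied.
E2 (Δl = 0,±2, l_i+l_f ≥ 2): not satisfied.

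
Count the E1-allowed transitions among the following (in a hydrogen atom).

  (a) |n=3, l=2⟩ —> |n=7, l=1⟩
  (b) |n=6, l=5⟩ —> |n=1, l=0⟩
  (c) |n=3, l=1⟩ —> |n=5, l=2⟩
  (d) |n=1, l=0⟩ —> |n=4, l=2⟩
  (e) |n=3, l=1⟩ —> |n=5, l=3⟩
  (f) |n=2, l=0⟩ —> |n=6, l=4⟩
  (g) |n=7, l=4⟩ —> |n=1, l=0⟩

2

(a) allowed
(b) forbidden — Δl = -5 (E1 requires Δl = ±1)
(c) allowed
(d) forbidden — Δl = +2 (E1 requires Δl = ±1)
(e) forbidden — Δl = +2 (E1 requires Δl = ±1)
(f) forbidden — Δl = +4 (E1 requires Δl = ±1)
(g) forbidden — Δl = -4 (E1 requires Δl = ±1)
Total allowed: 2 of 7.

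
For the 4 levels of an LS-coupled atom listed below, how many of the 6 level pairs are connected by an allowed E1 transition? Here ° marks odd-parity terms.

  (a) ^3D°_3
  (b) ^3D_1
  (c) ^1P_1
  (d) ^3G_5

(a)–(b): forbidden (ΔJ).
(a)–(c): forbidden (ΔS, ΔJ).
(a)–(d): forbidden (ΔL, ΔJ).
(b)–(c): forbidden (parity, ΔS).
(b)–(d): forbidden (parity, ΔL, ΔJ).
(c)–(d): forbidden (parity, ΔS, ΔL, ΔJ).
Allowed pairs: 0 of 6.

0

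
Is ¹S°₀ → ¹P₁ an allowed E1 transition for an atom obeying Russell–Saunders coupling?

allowed

Parity must change: odd → even — ok.
ΔS = 0: S: 0 → 0 — ok.
ΔL = 0, ±1 (not L=0↔0): L: 0 → 1, ΔL = +1 — ok.
ΔJ = 0, ±1 (not J=0↔0): J: 0 → 1, ΔJ = +1 — ok.
All four E1 rules are satisfied.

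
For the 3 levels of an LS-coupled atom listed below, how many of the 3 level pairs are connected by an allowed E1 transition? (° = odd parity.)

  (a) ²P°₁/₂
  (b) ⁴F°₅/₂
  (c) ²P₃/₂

(a)–(b): forbidden (parity, ΔS, ΔL, ΔJ).
(a)–(c): allowed.
(b)–(c): forbidden (ΔS, ΔL).
Allowed pairs: 1 of 3.

1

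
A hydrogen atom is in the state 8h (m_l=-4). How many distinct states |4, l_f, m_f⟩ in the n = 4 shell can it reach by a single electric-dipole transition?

0

E1 requires l_f ∈ {4, 6}, but neither lies in [0, 3], so no final state is reachable.
Total: 0.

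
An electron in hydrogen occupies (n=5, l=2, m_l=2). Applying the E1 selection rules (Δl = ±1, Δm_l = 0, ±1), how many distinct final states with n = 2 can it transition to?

1

E1 requires Δl = ±1, so l_f ∈ {1, 3}; with 0 ≤ l_f ≤ n_f−1 = 1, the allowed l_f values are {1}.
For l_f = 1: m_f ∈ {m_i−1, m_i, m_i+1} ∩ [−1, 1] = {1} → 1 state.
Total: 1.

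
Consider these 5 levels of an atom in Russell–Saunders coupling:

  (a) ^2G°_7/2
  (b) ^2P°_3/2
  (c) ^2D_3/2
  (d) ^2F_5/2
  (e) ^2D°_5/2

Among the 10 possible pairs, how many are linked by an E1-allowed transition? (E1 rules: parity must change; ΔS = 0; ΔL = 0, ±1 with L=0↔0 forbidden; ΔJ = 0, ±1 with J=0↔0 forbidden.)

4

(a)–(b): forbidden (parity, ΔL, ΔJ).
(a)–(c): forbidden (ΔL, ΔJ).
(a)–(d): allowed.
(a)–(e): forbidden (parity, ΔL).
(b)–(c): allowed.
(b)–(d): forbidden (ΔL).
(b)–(e): forbidden (parity).
(c)–(d): forbidden (parity).
(c)–(e): allowed.
(d)–(e): allowed.
Allowed pairs: 4 of 10.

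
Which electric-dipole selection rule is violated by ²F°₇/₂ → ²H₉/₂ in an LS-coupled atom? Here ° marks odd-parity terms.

the ΔL = 0, ±1 rule

Parity must change: odd → even — passes.
ΔS = 0: S: 1/2 → 1/2 — passes.
ΔL = 0, ±1 (not L=0↔0): L: 3 → 5, ΔL = +2 — fails.
ΔJ = 0, ±1 (not J=0↔0): J: 7/2 → 9/2, ΔJ = +1 — passes.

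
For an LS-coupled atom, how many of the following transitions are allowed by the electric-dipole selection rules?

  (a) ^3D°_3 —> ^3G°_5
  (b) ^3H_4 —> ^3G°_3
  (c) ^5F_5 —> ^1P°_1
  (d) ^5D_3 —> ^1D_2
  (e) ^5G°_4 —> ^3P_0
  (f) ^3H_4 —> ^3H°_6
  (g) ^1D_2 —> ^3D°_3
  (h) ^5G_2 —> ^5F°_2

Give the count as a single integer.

(a) forbidden (parity, ΔL, ΔJ fail)
(b) allowed
(c) forbidden (ΔS, ΔL, ΔJ fail)
(d) forbidden (parity, ΔS fail)
(e) forbidden (ΔS, ΔL, ΔJ fail)
(f) forbidden (ΔJ fails)
(g) forbidden (ΔS fails)
(h) allowed
Total allowed: 2 of 8.

2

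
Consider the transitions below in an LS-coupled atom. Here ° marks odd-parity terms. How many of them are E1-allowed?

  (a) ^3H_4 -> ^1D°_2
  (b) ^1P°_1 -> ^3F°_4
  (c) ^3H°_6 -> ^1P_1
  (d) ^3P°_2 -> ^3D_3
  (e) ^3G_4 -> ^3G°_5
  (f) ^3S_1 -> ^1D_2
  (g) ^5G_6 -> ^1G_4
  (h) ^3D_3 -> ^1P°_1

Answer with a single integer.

2

(a) forbidden (ΔS, ΔL, ΔJ fail)
(b) forbidden (parity, ΔS, ΔL, ΔJ fail)
(c) forbidden (ΔS, ΔL, ΔJ fail)
(d) allowed
(e) allowed
(f) forbidden (parity, ΔS, ΔL fail)
(g) forbidden (parity, ΔS, ΔJ fail)
(h) forbidden (ΔS, ΔJ fail)
Total allowed: 2 of 8.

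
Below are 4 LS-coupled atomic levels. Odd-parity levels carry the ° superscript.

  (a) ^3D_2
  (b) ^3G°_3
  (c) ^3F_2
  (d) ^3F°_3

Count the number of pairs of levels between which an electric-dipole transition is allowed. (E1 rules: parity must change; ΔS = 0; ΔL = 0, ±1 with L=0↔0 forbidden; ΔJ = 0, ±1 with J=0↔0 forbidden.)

3

(a)–(b): forbidden (ΔL).
(a)–(c): forbidden (parity).
(a)–(d): allowed.
(b)–(c): allowed.
(b)–(d): forbidden (parity).
(c)–(d): allowed.
Allowed pairs: 3 of 6.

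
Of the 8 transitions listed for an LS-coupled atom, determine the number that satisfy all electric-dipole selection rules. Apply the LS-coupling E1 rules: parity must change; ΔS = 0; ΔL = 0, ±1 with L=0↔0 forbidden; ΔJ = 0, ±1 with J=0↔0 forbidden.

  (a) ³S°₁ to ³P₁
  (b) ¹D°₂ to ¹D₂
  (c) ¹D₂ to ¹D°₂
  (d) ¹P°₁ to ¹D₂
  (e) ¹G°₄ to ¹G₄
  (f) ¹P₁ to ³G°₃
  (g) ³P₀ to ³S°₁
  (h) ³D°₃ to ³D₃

7

(a) allowed
(b) allowed
(c) allowed
(d) allowed
(e) allowed
(f) forbidden (ΔS, ΔL, ΔJ fail)
(g) allowed
(h) allowed
Total allowed: 7 of 8.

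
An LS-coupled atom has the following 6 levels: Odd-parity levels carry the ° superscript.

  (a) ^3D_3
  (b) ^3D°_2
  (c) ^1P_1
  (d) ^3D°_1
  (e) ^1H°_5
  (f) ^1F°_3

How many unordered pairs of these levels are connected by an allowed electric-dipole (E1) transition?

(a)–(b): allowed.
(a)–(c): forbidden (parity, ΔS, ΔJ).
(a)–(d): forbidden (ΔJ).
(a)–(e): forbidden (ΔS, ΔL, ΔJ).
(a)–(f): forbidden (ΔS).
(b)–(c): forbidden (ΔS).
(b)–(d): forbidden (parity).
(b)–(e): forbidden (parity, ΔS, ΔL, ΔJ).
(b)–(f): forbidden (parity, ΔS).
(c)–(d): forbidden (ΔS).
(c)–(e): forbidden (ΔL, ΔJ).
(c)–(f): forbidden (ΔL, ΔJ).
(d)–(e): forbidden (parity, ΔS, ΔL, ΔJ).
(d)–(f): forbidden (parity, ΔS, ΔJ).
(e)–(f): forbidden (parity, ΔL, ΔJ).
Allowed pairs: 1 of 15.

1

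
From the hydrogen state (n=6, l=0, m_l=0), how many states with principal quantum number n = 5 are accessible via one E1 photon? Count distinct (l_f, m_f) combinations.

3

E1 requires Δl = ±1, so l_f ∈ {-1, 1}; with 0 ≤ l_f ≤ n_f−1 = 4, the allowed l_f values are {1}.
For l_f = 1: m_f ∈ {m_i−1, m_i, m_i+1} ∩ [−1, 1] = {-1, 0, 1} → 3 states.
Total: 3.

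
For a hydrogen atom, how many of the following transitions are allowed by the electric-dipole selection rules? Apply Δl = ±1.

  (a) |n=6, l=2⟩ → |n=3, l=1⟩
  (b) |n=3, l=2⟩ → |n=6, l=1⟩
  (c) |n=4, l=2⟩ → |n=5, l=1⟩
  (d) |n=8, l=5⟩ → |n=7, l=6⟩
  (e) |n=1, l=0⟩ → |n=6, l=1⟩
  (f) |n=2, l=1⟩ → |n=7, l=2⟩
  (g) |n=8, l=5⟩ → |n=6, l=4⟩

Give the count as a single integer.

(a) allowed
(b) allowed
(c) allowed
(d) allowed
(e) allowed
(f) allowed
(g) allowed
Total allowed: 7 of 7.

7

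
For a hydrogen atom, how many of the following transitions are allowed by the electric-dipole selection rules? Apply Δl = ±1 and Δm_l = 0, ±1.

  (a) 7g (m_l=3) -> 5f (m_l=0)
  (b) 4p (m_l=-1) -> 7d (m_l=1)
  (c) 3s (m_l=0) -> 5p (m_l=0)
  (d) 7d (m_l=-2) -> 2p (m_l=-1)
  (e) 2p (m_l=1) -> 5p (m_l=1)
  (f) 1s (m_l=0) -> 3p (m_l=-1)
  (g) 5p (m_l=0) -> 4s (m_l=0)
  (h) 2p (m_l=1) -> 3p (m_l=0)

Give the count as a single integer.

(a) forbidden — Δm_l = -3 (E1 requires Δm_l = 0, ±1)
(b) forbidden — Δm_l = +2 (E1 requires Δm_l = 0, ±1)
(c) allowed
(d) allowed
(e) forbidden — Δl = +0 (E1 requires Δl = ±1)
(f) allowed
(g) allowed
(h) forbidden — Δl = +0 (E1 requires Δl = ±1)
Total allowed: 4 of 8.

4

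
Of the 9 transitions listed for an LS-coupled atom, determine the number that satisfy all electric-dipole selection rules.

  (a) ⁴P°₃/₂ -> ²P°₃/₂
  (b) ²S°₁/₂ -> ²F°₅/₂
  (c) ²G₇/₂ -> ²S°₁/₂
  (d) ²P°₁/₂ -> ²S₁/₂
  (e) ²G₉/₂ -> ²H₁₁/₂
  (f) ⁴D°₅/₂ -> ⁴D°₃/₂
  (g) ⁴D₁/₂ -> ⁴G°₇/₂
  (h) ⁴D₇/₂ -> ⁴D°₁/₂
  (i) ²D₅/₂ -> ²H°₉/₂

1

(a) forbidden (parity, ΔS fail)
(b) forbidden (parity, ΔL, ΔJ fail)
(c) forbidden (ΔL, ΔJ fail)
(d) allowed
(e) forbidden (parity fails)
(f) forbidden (parity fails)
(g) forbidden (ΔL, ΔJ fail)
(h) forbidden (ΔJ fails)
(i) forbidden (ΔL, ΔJ fail)
Total allowed: 1 of 9.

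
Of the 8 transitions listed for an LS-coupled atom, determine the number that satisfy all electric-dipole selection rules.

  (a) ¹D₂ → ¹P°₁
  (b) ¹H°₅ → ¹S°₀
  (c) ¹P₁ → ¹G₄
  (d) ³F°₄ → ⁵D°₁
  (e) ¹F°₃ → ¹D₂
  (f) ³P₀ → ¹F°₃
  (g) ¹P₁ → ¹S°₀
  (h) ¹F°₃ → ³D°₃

3

(a) allowed
(b) forbidden (parity, ΔL, ΔJ fail)
(c) forbidden (parity, ΔL, ΔJ fail)
(d) forbidden (parity, ΔS, ΔJ fail)
(e) allowed
(f) forbidden (ΔS, ΔL, ΔJ fail)
(g) allowed
(h) forbidden (parity, ΔS fail)
Total allowed: 3 of 8.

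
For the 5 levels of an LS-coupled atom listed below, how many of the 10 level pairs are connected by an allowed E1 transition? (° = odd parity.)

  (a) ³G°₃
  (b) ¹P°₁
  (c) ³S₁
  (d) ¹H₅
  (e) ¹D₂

1

(a)–(b): forbidden (parity, ΔS, ΔL, ΔJ).
(a)–(c): forbidden (ΔL, ΔJ).
(a)–(d): forbidden (ΔS, ΔJ).
(a)–(e): forbidden (ΔS, ΔL).
(b)–(c): forbidden (ΔS).
(b)–(d): forbidden (ΔL, ΔJ).
(b)–(e): allowed.
(c)–(d): forbidden (parity, ΔS, ΔL, ΔJ).
(c)–(e): forbidden (parity, ΔS, ΔL).
(d)–(e): forbidden (parity, ΔL, ΔJ).
Allowed pairs: 1 of 10.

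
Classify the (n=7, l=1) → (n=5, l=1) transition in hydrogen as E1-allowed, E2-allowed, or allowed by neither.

Δl = 1 − 1 = +0; l_i + l_f = 2.
E1 (Δl = ±1): not satisfied.
E2 (Δl = 0,±2, l_i+l_f ≥ 2): satisfied.

E2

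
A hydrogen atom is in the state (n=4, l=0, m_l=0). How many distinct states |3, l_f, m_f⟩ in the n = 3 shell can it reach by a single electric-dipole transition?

3

E1 requires Δl = ±1, so l_f ∈ {-1, 1}; with 0 ≤ l_f ≤ n_f−1 = 2, the allowed l_f values are {1}.
For l_f = 1: m_f ∈ {m_i−1, m_i, m_i+1} ∩ [−1, 1] = {-1, 0, 1} → 3 states.
Total: 3.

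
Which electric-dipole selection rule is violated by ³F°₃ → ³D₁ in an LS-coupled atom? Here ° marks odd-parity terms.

Parity must change: odd → even — passes.
ΔS = 0: S: 1 → 1 — passes.
ΔL = 0, ±1 (not L=0↔0): L: 3 → 2, ΔL = -1 — passes.
ΔJ = 0, ±1 (not J=0↔0): J: 3 → 1, ΔJ = -2 — fails.

the ΔJ = 0, ±1 rule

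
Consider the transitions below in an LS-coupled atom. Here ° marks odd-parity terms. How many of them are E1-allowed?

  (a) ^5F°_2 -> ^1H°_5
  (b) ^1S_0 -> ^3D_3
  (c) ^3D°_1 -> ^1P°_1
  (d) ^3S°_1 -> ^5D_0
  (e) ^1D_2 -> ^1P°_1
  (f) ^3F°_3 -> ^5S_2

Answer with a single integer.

1

(a) forbidden (parity, ΔS, ΔL, ΔJ fail)
(b) forbidden (parity, ΔS, ΔL, ΔJ fail)
(c) forbidden (parity, ΔS fail)
(d) forbidden (ΔS, ΔL fail)
(e) allowed
(f) forbidden (ΔS, ΔL fail)
Total allowed: 1 of 6.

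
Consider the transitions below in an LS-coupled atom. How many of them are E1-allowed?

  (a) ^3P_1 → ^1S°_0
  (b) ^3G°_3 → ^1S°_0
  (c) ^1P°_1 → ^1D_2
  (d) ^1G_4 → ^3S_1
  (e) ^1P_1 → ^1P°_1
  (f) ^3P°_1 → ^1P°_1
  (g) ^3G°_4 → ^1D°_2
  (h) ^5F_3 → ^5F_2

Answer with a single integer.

(a) forbidden (ΔS fails)
(b) forbidden (parity, ΔS, ΔL, ΔJ fail)
(c) allowed
(d) forbidden (parity, ΔS, ΔL, ΔJ fail)
(e) allowed
(f) forbidden (parity, ΔS fail)
(g) forbidden (parity, ΔS, ΔL, ΔJ fail)
(h) forbidden (parity fails)
Total allowed: 2 of 8.

2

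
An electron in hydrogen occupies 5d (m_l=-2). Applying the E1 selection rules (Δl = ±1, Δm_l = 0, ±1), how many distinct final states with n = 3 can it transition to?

E1 requires Δl = ±1, so l_f ∈ {1, 3}; with 0 ≤ l_f ≤ n_f−1 = 2, the allowed l_f values are {1}.
For l_f = 1: m_f ∈ {m_i−1, m_i, m_i+1} ∩ [−1, 1] = {-1} → 1 state.
Total: 1.

1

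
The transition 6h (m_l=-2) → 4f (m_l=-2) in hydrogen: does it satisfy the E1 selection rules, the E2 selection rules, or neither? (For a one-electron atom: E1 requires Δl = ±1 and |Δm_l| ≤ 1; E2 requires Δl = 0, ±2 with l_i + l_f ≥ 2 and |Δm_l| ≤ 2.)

Δl = 3 − 5 = -2; l_i + l_f = 8.
Δm_l = +0.
E1 (Δl = ±1, |Δm_l| ≤ 1): not satisfied.
E2 (Δl = 0,±2, l_i+l_f ≥ 2, |Δm_l| ≤ 2): satisfied.

E2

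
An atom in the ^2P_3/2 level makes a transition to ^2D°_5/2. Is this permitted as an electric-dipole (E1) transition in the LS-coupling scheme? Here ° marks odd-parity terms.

Reading off the term symbols: S 1/2→1/2, L 1→2, J 3/2→5/2, parity even→odd.
Parity must change: even → odd — passes.
ΔS = 0: S: 1/2 → 1/2 — passes.
ΔL = 0, ±1 (not L=0↔0): L: 1 → 2, ΔL = +1 — passes.
ΔJ = 0, ±1 (not J=0↔0): J: 3/2 → 5/2, ΔJ = +1 — passes.
All four E1 rules are satisfied.

allowed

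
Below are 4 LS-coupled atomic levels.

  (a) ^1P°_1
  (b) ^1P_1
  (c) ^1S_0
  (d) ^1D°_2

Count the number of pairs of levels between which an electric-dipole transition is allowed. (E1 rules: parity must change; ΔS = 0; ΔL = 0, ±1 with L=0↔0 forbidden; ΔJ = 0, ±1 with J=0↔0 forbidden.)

3

(a)–(b): allowed.
(a)–(c): allowed.
(a)–(d): forbidden (parity).
(b)–(c): forbidden (parity).
(b)–(d): allowed.
(c)–(d): forbidden (ΔL, ΔJ).
Allowed pairs: 3 of 6.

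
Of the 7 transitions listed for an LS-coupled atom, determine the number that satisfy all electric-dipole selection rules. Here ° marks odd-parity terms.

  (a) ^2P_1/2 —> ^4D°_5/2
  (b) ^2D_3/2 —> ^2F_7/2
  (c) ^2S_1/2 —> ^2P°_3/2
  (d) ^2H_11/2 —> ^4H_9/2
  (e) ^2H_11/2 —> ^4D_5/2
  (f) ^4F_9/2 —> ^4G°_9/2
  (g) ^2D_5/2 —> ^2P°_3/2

3

(a) forbidden (ΔS, ΔJ fail)
(b) forbidden (parity, ΔJ fail)
(c) allowed
(d) forbidden (parity, ΔS fail)
(e) forbidden (parity, ΔS, ΔL, ΔJ fail)
(f) allowed
(g) allowed
Total allowed: 3 of 7.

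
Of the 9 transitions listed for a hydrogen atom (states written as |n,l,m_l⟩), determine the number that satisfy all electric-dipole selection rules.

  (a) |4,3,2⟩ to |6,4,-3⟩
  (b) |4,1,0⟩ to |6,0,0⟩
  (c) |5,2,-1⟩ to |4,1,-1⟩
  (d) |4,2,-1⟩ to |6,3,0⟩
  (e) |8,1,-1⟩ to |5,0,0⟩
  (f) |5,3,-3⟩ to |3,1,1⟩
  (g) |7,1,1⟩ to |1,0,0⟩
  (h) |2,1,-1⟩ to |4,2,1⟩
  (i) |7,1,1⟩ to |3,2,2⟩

(a) forbidden — Δm_l = -5 (E1 requires Δm_l = 0, ±1)
(b) allowed
(c) allowed
(d) allowed
(e) allowed
(f) forbidden — Δl = -2 (E1 requires Δl = ±1); Δm_l = +4 (E1 requires Δm_l = 0, ±1)
(g) allowed
(h) forbidden — Δm_l = +2 (E1 requires Δm_l = 0, ±1)
(i) allowed
Total allowed: 6 of 9.

6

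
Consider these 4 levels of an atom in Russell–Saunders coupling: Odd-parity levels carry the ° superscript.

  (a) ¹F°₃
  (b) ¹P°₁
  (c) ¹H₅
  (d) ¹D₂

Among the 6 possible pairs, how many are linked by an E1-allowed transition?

2

(a)–(b): forbidden (parity, ΔL, ΔJ).
(a)–(c): forbidden (ΔL, ΔJ).
(a)–(d): allowed.
(b)–(c): forbidden (ΔL, ΔJ).
(b)–(d): allowed.
(c)–(d): forbidden (parity, ΔL, ΔJ).
Allowed pairs: 2 of 6.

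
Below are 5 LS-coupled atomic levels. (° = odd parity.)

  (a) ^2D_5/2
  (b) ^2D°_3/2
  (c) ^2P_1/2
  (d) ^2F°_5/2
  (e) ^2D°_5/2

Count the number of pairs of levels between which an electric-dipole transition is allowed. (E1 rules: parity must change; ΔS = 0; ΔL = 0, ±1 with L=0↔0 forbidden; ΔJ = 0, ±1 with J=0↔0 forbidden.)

4

(a)–(b): allowed.
(a)–(c): forbidden (parity, ΔJ).
(a)–(d): allowed.
(a)–(e): allowed.
(b)–(c): allowed.
(b)–(d): forbidden (parity).
(b)–(e): forbidden (parity).
(c)–(d): forbidden (ΔL, ΔJ).
(c)–(e): forbidden (ΔJ).
(d)–(e): forbidden (parity).
Allowed pairs: 4 of 10.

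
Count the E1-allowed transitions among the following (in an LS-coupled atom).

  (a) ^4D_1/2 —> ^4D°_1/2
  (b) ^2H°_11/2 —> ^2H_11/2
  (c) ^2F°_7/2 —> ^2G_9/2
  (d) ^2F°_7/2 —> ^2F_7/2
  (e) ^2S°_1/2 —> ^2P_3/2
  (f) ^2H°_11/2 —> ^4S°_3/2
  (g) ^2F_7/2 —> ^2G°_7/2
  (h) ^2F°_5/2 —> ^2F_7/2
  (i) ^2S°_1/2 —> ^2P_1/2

(a) allowed
(b) allowed
(c) allowed
(d) allowed
(e) allowed
(f) forbidden (parity, ΔS, ΔL, ΔJ fail)
(g) allowed
(h) allowed
(i) allowed
Total allowed: 8 of 9.

8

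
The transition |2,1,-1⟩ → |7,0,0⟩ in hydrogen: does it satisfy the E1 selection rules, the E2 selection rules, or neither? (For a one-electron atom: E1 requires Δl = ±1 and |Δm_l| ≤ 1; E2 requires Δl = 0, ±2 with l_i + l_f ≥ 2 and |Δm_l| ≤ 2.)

E1

Δl = 0 − 1 = -1; l_i + l_f = 1.
Δm_l = +1.
E1 (Δl = ±1, |Δm_l| ≤ 1): satisfied.
E2 (Δl = 0,±2, l_i+l_f ≥ 2, |Δm_l| ≤ 2): not satisfied.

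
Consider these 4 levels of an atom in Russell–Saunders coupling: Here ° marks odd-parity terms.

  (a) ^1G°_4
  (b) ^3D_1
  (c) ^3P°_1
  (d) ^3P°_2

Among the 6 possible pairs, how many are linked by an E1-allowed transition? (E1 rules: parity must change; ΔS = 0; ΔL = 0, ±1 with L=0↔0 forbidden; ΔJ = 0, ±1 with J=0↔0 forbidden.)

(a)–(b): forbidden (ΔS, ΔL, ΔJ).
(a)–(c): forbidden (parity, ΔS, ΔL, ΔJ).
(a)–(d): forbidden (parity, ΔS, ΔL, ΔJ).
(b)–(c): allowed.
(b)–(d): allowed.
(c)–(d): forbidden (parity).
Allowed pairs: 2 of 6.

2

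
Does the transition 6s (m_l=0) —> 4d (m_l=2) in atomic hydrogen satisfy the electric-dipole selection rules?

l: 0 → 2 (Δl = +2). Δl = ±1 fails.
m_l: 0 → 2 (Δm_l = +2). |Δm_l| ≤ 1 fails.
The transition is electric-dipole forbidden.

forbidden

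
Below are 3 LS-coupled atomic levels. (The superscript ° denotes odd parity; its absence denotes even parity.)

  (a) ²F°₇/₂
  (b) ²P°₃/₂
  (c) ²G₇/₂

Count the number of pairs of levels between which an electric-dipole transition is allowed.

(a)–(b): forbidden (parity, ΔL, ΔJ).
(a)–(c): allowed.
(b)–(c): forbidden (ΔL, ΔJ).
Allowed pairs: 1 of 3.

1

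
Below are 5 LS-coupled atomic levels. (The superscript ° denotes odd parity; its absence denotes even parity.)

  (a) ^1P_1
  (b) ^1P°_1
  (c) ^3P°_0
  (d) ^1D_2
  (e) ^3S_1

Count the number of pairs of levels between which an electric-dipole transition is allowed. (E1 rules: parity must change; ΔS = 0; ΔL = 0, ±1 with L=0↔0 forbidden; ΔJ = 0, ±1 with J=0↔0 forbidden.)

(a)–(b): allowed.
(a)–(c): forbidden (ΔS).
(a)–(d): forbidden (parity).
(a)–(e): forbidden (parity, ΔS).
(b)–(c): forbidden (parity, ΔS).
(b)–(d): allowed.
(b)–(e): forbidden (ΔS).
(c)–(d): forbidden (ΔS, ΔJ).
(c)–(e): allowed.
(d)–(e): forbidden (parity, ΔS, ΔL).
Allowed pairs: 3 of 10.

3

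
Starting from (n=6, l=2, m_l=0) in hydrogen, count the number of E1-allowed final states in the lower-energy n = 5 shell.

6

E1 requires Δl = ±1, so l_f ∈ {1, 3}; with 0 ≤ l_f ≤ n_f−1 = 4, the allowed l_f values are {1, 3}.
For l_f = 1: m_f ∈ {m_i−1, m_i, m_i+1} ∩ [−1, 1] = {-1, 0, 1} → 3 states.
For l_f = 3: m_f ∈ {m_i−1, m_i, m_i+1} ∩ [−3, 3] = {-1, 0, 1} → 3 states.
Total: 6.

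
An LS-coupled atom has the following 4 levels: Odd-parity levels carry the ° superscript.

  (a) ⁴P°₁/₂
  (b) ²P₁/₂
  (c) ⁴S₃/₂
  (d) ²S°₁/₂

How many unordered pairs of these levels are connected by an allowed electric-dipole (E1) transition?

(a)–(b): forbidden (ΔS).
(a)–(c): allowed.
(a)–(d): forbidden (parity, ΔS).
(b)–(c): forbidden (parity, ΔS).
(b)–(d): allowed.
(c)–(d): forbidden (ΔS, ΔL).
Allowed pairs: 2 of 6.

2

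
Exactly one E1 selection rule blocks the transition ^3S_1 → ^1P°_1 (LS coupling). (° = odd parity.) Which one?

the ΔS = 0 rule

Initial level: S=1, L=0, J=1, parity even. Final level: S=0, L=1, J=1, parity odd.
Parity must change: even → odd — ✓.
ΔS = 0: S: 1 → 0 — ✗.
ΔL = 0, ±1 (not L=0↔0): L: 0 → 1, ΔL = +1 — ✓.
ΔJ = 0, ±1 (not J=0↔0): J: 1 → 1, ΔJ = +0 — ✓.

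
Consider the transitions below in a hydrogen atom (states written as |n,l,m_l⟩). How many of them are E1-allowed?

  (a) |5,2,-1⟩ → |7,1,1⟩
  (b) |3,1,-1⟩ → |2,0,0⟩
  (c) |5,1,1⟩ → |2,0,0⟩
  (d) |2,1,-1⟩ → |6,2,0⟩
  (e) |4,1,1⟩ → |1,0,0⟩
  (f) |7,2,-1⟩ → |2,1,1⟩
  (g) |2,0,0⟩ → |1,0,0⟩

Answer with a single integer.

4

(a) forbidden — Δm_l = +2 (E1 requires Δm_l = 0, ±1)
(b) allowed
(c) allowed
(d) allowed
(e) allowed
(f) forbidden — Δm_l = +2 (E1 requires Δm_l = 0, ±1)
(g) forbidden — Δl = +0 (E1 requires Δl = ±1)
Total allowed: 4 of 7.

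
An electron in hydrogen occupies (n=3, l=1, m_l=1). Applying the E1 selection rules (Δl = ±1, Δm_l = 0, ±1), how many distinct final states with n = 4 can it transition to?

E1 requires Δl = ±1, so l_f ∈ {0, 2}; with 0 ≤ l_f ≤ n_f−1 = 3, the allowed l_f values are {0, 2}.
For l_f = 0: m_f ∈ {m_i−1, m_i, m_i+1} ∩ [−0, 0] = {0} → 1 state.
For l_f = 2: m_f ∈ {m_i−1, m_i, m_i+1} ∩ [−2, 2] = {0, 1, 2} → 3 states.
Total: 4.

4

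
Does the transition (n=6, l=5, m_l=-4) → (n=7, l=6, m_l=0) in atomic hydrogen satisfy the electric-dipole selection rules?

forbidden

l: 5 → 6 (Δl = +1). Δl = ±1 satisfied.
Δm_l = 0 − (-4) = +4. E1 requires Δm_l = 0, ±1: violated.
The transition is electric-dipole forbidden.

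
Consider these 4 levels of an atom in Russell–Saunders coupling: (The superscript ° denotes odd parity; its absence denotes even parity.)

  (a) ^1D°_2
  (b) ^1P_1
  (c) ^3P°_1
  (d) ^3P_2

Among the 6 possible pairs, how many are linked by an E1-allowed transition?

(a)–(b): allowed.
(a)–(c): forbidden (parity, ΔS).
(a)–(d): forbidden (ΔS).
(b)–(c): forbidden (ΔS).
(b)–(d): forbidden (parity, ΔS).
(c)–(d): allowed.
Allowed pairs: 2 of 6.

2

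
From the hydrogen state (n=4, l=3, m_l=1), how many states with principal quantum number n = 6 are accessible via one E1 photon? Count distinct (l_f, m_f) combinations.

E1 requires Δl = ±1, so l_f ∈ {2, 4}; with 0 ≤ l_f ≤ n_f−1 = 5, the allowed l_f values are {2, 4}.
For l_f = 2: m_f ∈ {m_i−1, m_i, m_i+1} ∩ [−2, 2] = {0, 1, 2} → 3 states.
For l_f = 4: m_f ∈ {m_i−1, m_i, m_i+1} ∩ [−4, 4] = {0, 1, 2} → 3 states.
Total: 6.

6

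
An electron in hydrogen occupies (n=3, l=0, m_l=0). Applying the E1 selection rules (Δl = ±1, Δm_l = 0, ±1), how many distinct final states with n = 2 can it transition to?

E1 requires Δl = ±1, so l_f ∈ {-1, 1}; with 0 ≤ l_f ≤ n_f−1 = 1, the allowed l_f values are {1}.
For l_f = 1: m_f ∈ {m_i−1, m_i, m_i+1} ∩ [−1, 1] = {-1, 0, 1} → 3 states.
Total: 3.

3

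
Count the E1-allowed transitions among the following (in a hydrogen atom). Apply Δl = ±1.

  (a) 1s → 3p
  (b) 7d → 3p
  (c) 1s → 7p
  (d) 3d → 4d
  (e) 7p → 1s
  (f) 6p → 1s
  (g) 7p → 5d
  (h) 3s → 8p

7

(a) allowed
(b) allowed
(c) allowed
(d) forbidden — Δl = +0 (E1 requires Δl = ±1)
(e) allowed
(f) allowed
(g) allowed
(h) allowed
Total allowed: 7 of 8.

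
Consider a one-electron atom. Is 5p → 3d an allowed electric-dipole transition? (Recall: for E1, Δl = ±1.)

allowed

Initial l = 1, final l = 2, so Δl = +1. E1 requires Δl = ±1: passes.
All E1 selection rules are satisfied.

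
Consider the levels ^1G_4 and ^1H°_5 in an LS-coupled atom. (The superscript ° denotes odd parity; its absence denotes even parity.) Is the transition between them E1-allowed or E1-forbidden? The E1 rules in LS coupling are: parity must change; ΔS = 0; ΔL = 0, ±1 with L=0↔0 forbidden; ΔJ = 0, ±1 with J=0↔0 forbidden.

Initial level: S=0, L=4, J=4, parity even. Final level: S=0, L=5, J=5, parity odd.
Parity must change: even → odd — ✓.
ΔJ = 0, ±1 (not J=0↔0): J: 4 → 5, ΔJ = +1 — ✓.
ΔS = 0: S: 0 → 0 — ✓.
ΔL = 0, ±1 (not L=0↔0): L: 4 → 5, ΔL = +1 — ✓.
All four E1 rules are satisfied.

allowed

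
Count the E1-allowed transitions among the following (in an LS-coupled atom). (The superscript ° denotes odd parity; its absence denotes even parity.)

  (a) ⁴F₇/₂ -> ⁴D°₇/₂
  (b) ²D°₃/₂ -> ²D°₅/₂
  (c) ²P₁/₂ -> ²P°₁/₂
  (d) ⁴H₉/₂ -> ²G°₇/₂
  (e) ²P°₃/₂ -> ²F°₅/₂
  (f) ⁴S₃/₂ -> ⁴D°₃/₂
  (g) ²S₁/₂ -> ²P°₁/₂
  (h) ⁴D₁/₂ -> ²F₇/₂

3

(a) allowed
(b) forbidden (parity fails)
(c) allowed
(d) forbidden (ΔS fails)
(e) forbidden (parity, ΔL fail)
(f) forbidden (ΔL fails)
(g) allowed
(h) forbidden (parity, ΔS, ΔJ fail)
Total allowed: 3 of 8.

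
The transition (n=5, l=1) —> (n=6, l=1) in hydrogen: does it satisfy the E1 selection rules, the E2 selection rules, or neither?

Δl = 1 − 1 = +0; l_i + l_f = 2.
E1 (Δl = ±1): not satisfied.
E2 (Δl = 0,±2, l_i+l_f ≥ 2): satisfied.

E2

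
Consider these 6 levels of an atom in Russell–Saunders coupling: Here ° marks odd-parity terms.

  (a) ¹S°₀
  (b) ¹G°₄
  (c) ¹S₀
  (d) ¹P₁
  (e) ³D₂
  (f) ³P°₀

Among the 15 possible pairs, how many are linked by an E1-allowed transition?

1

(a)–(b): forbidden (parity, ΔL, ΔJ).
(a)–(c): forbidden (ΔL, ΔJ).
(a)–(d): allowed.
(a)–(e): forbidden (ΔS, ΔL, ΔJ).
(a)–(f): forbidden (parity, ΔS, ΔJ).
(b)–(c): forbidden (ΔL, ΔJ).
(b)–(d): forbidden (ΔL, ΔJ).
(b)–(e): forbidden (ΔS, ΔL, ΔJ).
(b)–(f): forbidden (parity, ΔS, ΔL, ΔJ).
(c)–(d): forbidden (parity).
(c)–(e): forbidden (parity, ΔS, ΔL, ΔJ).
(c)–(f): forbidden (ΔS, ΔJ).
(d)–(e): forbidden (parity, ΔS).
(d)–(f): forbidden (ΔS).
(e)–(f): forbidden (ΔJ).
Allowed pairs: 1 of 15.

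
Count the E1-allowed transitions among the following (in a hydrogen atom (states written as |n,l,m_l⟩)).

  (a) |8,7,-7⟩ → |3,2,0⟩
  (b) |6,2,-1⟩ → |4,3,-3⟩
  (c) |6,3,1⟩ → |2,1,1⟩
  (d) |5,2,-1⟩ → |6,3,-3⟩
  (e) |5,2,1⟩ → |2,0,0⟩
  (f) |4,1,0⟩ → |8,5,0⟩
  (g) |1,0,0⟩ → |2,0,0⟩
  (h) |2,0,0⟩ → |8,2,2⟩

(a) forbidden — Δl = -5 (E1 requires Δl = ±1); Δm_l = +7 (E1 requires Δm_l = 0, ±1)
(b) forbidden — Δm_l = -2 (E1 requires Δm_l = 0, ±1)
(c) forbidden — Δl = -2 (E1 requires Δl = ±1)
(d) forbidden — Δm_l = -2 (E1 requires Δm_l = 0, ±1)
(e) forbidden — Δl = -2 (E1 requires Δl = ±1)
(f) forbidden — Δl = +4 (E1 requires Δl = ±1)
(g) forbidden — Δl = +0 (E1 requires Δl = ±1)
(h) forbidden — Δl = +2 (E1 requires Δl = ±1); Δm_l = +2 (E1 requires Δm_l = 0, ±1)
Total allowed: 0 of 8.

0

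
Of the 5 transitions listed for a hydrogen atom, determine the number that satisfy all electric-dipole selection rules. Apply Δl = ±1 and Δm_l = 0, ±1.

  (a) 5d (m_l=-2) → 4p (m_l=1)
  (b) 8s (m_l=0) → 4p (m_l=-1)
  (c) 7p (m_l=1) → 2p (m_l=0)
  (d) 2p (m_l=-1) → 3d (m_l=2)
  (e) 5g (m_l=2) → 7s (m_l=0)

1

(a) forbidden — Δm_l = +3 (E1 requires Δm_l = 0, ±1)
(b) allowed
(c) forbidden — Δl = +0 (E1 requires Δl = ±1)
(d) forbidden — Δm_l = +3 (E1 requires Δm_l = 0, ±1)
(e) forbidden — Δl = -4 (E1 requires Δl = ±1); Δm_l = -2 (E1 requires Δm_l = 0, ±1)
Total allowed: 1 of 5.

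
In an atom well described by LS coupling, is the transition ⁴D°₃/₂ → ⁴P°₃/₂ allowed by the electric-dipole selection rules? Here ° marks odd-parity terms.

forbidden

Parity must change: odd → odd — fails.
ΔS = 0: S: 3/2 → 3/2 — ok.
ΔL = 0, ±1 (not L=0↔0): L: 2 → 1, ΔL = -1 — ok.
ΔJ = 0, ±1 (not J=0↔0): J: 3/2 → 3/2, ΔJ = +0 — ok.
Rule(s) violated: parity.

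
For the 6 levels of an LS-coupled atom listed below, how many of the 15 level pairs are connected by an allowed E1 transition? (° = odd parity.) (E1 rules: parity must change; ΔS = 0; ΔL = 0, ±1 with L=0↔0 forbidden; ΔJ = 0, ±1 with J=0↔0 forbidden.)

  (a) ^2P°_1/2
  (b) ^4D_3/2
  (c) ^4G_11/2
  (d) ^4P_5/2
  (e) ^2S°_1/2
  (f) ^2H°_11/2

(a)–(b): forbidden (ΔS).
(a)–(c): forbidden (ΔS, ΔL, ΔJ).
(a)–(d): forbidden (ΔS, ΔJ).
(a)–(e): forbidden (parity).
(a)–(f): forbidden (parity, ΔL, ΔJ).
(b)–(c): forbidden (parity, ΔL, ΔJ).
(b)–(d): forbidden (parity).
(b)–(e): forbidden (ΔS, ΔL).
(b)–(f): forbidden (ΔS, ΔL, ΔJ).
(c)–(d): forbidden (parity, ΔL, ΔJ).
(c)–(e): forbidden (ΔS, ΔL, ΔJ).
(c)–(f): forbidden (ΔS).
(d)–(e): forbidden (ΔS, ΔJ).
(d)–(f): forbidden (ΔS, ΔL, ΔJ).
(e)–(f): forbidden (parity, ΔL, ΔJ).
Allowed pairs: 0 of 15.

0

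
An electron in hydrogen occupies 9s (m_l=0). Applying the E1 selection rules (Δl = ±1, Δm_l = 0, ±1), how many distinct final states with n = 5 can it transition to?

3

E1 requires Δl = ±1, so l_f ∈ {-1, 1}; with 0 ≤ l_f ≤ n_f−1 = 4, the allowed l_f values are {1}.
For l_f = 1: m_f ∈ {m_i−1, m_i, m_i+1} ∩ [−1, 1] = {-1, 0, 1} → 3 states.
Total: 3.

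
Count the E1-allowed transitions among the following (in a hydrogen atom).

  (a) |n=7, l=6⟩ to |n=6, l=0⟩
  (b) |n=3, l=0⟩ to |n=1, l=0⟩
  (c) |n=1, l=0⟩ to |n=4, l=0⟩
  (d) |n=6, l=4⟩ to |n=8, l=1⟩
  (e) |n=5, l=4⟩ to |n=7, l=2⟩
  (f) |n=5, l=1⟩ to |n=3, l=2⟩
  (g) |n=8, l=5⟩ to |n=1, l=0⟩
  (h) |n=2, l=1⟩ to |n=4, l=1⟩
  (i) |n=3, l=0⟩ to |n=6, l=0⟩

(a) forbidden — Δl = -6 (E1 requires Δl = ±1)
(b) forbidden — Δl = +0 (E1 requires Δl = ±1)
(c) forbidden — Δl = +0 (E1 requires Δl = ±1)
(d) forbidden — Δl = -3 (E1 requires Δl = ±1)
(e) forbidden — Δl = -2 (E1 requires Δl = ±1)
(f) allowed
(g) forbidden — Δl = -5 (E1 requires Δl = ±1)
(h) forbidden — Δl = +0 (E1 requires Δl = ±1)
(i) forbidden — Δl = +0 (E1 requires Δl = ±1)
Total allowed: 1 of 9.

1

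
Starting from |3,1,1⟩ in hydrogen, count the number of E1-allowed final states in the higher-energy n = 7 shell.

E1 requires Δl = ±1, so l_f ∈ {0, 2}; with 0 ≤ l_f ≤ n_f−1 = 6, the allowed l_f values are {0, 2}.
For l_f = 0: m_f ∈ {m_i−1, m_i, m_i+1} ∩ [−0, 0] = {0} → 1 state.
For l_f = 2: m_f ∈ {m_i−1, m_i, m_i+1} ∩ [−2, 2] = {0, 1, 2} → 3 states.
Total: 4.

4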